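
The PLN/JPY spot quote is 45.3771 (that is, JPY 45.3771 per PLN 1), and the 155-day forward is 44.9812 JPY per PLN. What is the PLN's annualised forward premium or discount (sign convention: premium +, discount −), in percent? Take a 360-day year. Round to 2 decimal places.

T = 155/360 years.
Period premium: (44.9812 − 45.3771)/45.3771 = -0.0087247.
Annualise by dividing by T: -0.0087247 / (155/360) = -0.020264 → -2.03%.

-2.03%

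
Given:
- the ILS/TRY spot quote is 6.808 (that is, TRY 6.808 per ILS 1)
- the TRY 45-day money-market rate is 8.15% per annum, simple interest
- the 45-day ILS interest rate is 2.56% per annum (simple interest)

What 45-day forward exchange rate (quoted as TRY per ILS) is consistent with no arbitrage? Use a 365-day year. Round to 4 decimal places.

T = 45/365 years.
Growth of 1 TRY over T: 1 + 0.0815×45/365 = 1.0100479.
ILS growth factor: 1 + 0.0256×45/365 = 1.0031562.
So F = 6.808 × 1.0100479 / 1.0031562 = 6.854771 (TRY/ILS).

6.8548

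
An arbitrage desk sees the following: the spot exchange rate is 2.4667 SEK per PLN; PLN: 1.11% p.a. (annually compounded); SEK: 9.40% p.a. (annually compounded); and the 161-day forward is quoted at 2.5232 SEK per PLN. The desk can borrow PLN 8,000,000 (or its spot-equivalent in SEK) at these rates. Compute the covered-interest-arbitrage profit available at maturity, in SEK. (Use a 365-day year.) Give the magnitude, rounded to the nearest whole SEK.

SEK 247,185

T = 161/365 years.
Invest the PLN and cover forward: 8,000,000 × 1.0048810639 × 2.5232 = SEK 20,284,127.20.
Convert at spot and invest in SEK: 8,000,000 × 2.4667 × 1.0404240447 = SEK 20,531,311.93.
The quoted forward undervalues PLN, so borrow PLN, convert to SEK at spot, deposit the SEK at 9.40%, and buy PLN forward at 2.5232 to cover the loan.
Arbitrage profit = |20,284,127.20 − 20,531,311.93| = SEK 247,185.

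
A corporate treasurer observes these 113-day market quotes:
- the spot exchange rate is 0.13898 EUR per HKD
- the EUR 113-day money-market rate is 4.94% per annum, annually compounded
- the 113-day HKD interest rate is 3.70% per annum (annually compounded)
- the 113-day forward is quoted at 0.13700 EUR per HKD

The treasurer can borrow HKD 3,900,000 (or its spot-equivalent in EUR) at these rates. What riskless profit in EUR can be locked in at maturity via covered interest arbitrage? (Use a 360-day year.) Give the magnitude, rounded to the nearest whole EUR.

EUR 9,860

T = 113/360 years.
Invest the HKD and cover forward: 3,900,000 × 1.01146946 × 0.13700 = EUR 540,428.13.
Convert at spot and invest in EUR: 3,900,000 × 0.13898 × 1.01525039 = EUR 550,288.05.
The quoted forward undervalues HKD, so borrow HKD, convert to EUR at spot, deposit the EUR at 4.94%, and buy HKD forward at 0.13700 to cover the loan.
Arbitrage profit = |540,428.13 − 550,288.05| = EUR 9,860.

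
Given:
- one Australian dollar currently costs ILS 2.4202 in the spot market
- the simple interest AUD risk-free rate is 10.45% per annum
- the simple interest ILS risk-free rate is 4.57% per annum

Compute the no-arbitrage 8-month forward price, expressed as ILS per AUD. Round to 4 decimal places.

2.3315

T = 8/12 years.
Growth of 1 ILS over T: 1 + 0.0457×8/12 = 1.0304667.
AUD growth factor: 1 + 0.1045×8/12 = 1.0696667.
CIP: F = S · (grow ILS)/(grow AUD) = 2.4202 × 1.0304667/1.0696667 = 2.331507 ILS per AUD.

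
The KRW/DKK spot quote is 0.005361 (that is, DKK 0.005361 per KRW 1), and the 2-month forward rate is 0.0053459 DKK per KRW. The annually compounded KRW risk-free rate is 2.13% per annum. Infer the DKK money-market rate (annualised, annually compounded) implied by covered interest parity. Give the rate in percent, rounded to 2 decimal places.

T = 2/12 years.
CIP gives F = S · g_DKK/g_KRW, so g_DKK/g_KRW = 0.0053459/0.005361 = 0.9971834.
KRW growth factor: (1 + 0.0213)^(2/12) = 1.0035189.
Hence g_DKK = 1.0006924.
Annualise: 1.0006924^(12/2) − 1 = 0.004162 = 0.42%.

0.42%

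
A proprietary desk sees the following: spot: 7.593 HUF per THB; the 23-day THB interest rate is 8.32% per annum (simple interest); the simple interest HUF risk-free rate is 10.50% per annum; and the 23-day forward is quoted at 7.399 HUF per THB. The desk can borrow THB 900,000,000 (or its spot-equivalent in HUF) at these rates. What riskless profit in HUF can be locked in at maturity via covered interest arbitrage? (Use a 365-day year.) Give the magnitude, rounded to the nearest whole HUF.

HUF 184,902,827

T = 23/365 years.
Route A — deposit THB, sell forward: 900,000,000 × 1.005242739726 × 7.399 = HUF 6,694,011,928.11.
Route B — convert at spot, deposit HUF: 900,000,000 × 7.593 × 1.006616438356 = HUF 6,878,914,754.79.
The quoted forward undervalues THB, so borrow THB, convert to HUF at spot, deposit the HUF at 10.50%, and buy THB forward at 7.399 to cover the loan.
Arbitrage profit = |6,694,011,928.11 − 6,878,914,754.79| = HUF 184,902,827.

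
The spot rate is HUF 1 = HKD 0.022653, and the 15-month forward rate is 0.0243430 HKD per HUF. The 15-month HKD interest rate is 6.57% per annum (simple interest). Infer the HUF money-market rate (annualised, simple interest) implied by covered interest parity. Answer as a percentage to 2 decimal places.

T = 15/12 years.
F/S = 0.024343/0.022653 = 1.0746038 = (growth of HKD) / (growth of HUF).
HKD growth factor: 1 + 0.0657×15/12 = 1.082125.
Hence g_HUF = 1.006999.
r = (1.006999 − 1)/(15/12) = 0.005599 → 0.56%.

0.56%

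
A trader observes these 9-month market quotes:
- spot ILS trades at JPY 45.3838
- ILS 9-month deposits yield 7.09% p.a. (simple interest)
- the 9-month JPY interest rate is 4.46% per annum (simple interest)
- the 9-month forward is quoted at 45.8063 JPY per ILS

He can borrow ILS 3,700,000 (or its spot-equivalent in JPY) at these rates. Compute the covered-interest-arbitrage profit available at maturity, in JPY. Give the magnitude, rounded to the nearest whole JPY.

JPY 4,958,599

T = 9/12 years.
Route A — deposit ILS, sell forward: 3,700,000 × 1.053175 × 45.8063 = JPY 178,495,585.01.
Route B — convert at spot, deposit JPY: 3,700,000 × 45.3838 × 1.033450 = JPY 173,536,986.01.
The quoted forward overvalues ILS, so borrow JPY, buy ILS at spot, deposit the ILS at 7.09%, and sell the proceeds forward at 45.8063.
Arbitrage profit = |178,495,585.01 − 173,536,986.01| = JPY 4,958,599.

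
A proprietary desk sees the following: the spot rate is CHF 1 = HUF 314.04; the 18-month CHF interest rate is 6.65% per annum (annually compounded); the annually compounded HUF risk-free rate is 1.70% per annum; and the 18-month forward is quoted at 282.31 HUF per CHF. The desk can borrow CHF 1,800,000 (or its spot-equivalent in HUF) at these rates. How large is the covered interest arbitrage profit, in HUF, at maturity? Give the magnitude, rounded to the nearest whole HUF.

HUF 20,067,178

T = 18/12 years.
Invest the CHF and cover forward: 1,800,000 × 1.10139040745 × 282.31 = HUF 559,680,346.67.
Convert at spot and invest in HUF: 1,800,000 × 314.04 × 1.02560806988 = HUF 579,747,524.88.
The quoted forward undervalues CHF, so borrow CHF, convert to HUF at spot, deposit the HUF at 1.70%, and buy CHF forward at 282.31 to cover the loan.
The gap between the two covered legs is HUF 20,067,178.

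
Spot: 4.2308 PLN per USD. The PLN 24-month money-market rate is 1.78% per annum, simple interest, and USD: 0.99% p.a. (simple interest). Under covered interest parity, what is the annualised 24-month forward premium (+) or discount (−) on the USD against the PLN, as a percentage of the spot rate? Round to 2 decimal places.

+0.77%

T = 2 years.
No-arbitrage forward: 4.2308 × 1.035600 / 1.019800 = 4.2963488 PLN/USD.
(F − S)/S ÷ T = (4.2963488 − 4.2308)/4.2308/2 = 0.007747 → 0.77%.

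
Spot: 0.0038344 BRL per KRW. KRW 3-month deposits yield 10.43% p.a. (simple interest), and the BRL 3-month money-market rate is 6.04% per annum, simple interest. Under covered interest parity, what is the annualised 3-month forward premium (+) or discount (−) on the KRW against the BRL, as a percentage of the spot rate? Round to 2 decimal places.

-4.28%

T = 3/12 years.
F = S · g_BRL/g_KRW = 0.0038344 × 1.015100/1.026075 = 0.0037933869.
Annualised premium = (F − S)/S × (1/T) = (0.0037933869 − 0.0038344)/0.0038344 ÷ (3/12) = -4.28%.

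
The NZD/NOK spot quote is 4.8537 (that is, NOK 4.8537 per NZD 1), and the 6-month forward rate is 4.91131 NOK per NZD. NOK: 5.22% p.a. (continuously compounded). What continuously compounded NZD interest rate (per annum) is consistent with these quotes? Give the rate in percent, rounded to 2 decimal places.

T = 6/12 years.
F/S = 4.91131/4.8537 = 1.0118693 = (growth of NOK) / (growth of NZD).
NOK growth factor: e^(0.0522×6/12) = 1.0264436.
So the NZD growth factor = 1.0144033.
r = ln(1.0144033)/(6/12) = 0.028601 → 2.86%.

2.86%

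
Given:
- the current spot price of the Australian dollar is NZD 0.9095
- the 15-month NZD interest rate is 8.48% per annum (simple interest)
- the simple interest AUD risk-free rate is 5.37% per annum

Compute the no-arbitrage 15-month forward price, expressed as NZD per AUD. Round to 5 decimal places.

T = 15/12 years.
Growth of 1 NZD over T: 1 + 0.0848×15/12 = 1.106000.
AUD accumulates by 1 + 0.0537×15/12 = 1.067125.
So F = 0.9095 × 1.106000 / 1.067125 = 0.9426328 (NZD/AUD).

0.94263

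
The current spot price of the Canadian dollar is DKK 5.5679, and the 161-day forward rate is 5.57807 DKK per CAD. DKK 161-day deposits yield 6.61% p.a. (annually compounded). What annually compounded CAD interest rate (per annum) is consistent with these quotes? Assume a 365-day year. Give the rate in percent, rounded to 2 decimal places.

6.17%

T = 161/365 years.
CIP gives F = S · g_DKK/g_CAD, so g_DKK/g_CAD = 5.57807/5.5679 = 1.0018265.
The DKK side grows by (1 + 0.0661)^(161/365) = 1.0286356.
So the CAD growth factor = 1.0267602.
r = 1.0267602^(365/161) − 1 = 0.061699 → 6.17%.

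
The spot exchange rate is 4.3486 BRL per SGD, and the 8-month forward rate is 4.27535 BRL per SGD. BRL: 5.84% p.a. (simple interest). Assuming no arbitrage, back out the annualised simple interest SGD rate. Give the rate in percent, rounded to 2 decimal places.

8.51%

T = 8/12 years.
CIP gives F = S · g_BRL/g_SGD, so g_BRL/g_SGD = 4.27535/4.3486 = 0.9831555.
The BRL side grows by 1 + 0.0584×8/12 = 1.0389333.
So the SGD growth factor = 1.0567334.
r = (1.0567334 − 1)/(8/12) = 0.085100 → 8.51%.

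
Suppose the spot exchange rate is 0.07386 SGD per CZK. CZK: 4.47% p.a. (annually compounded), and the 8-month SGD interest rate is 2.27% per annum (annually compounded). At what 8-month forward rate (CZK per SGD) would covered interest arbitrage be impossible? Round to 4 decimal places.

13.7326

T = 8/12 years.
Growth of 1 SGD over T: (1 + 0.0227)^(8/12) = 1.01507665.
Growth of 1 CZK over T: (1 + 0.0447)^(8/12) = 1.02958229.
CIP: F = S · (grow SGD)/(grow CZK) = 0.07386 × 1.01507665/1.02958229 = 0.072819397 SGD per CZK.
Invert for CZK per SGD: 1 / 0.072819397 = 13.7326.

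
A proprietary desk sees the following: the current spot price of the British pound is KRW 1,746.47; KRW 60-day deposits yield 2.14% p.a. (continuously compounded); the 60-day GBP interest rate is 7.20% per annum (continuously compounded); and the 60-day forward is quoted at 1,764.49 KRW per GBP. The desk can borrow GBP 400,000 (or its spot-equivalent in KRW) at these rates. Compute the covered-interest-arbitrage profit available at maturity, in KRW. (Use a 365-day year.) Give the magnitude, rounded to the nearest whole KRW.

T = 60/365 years.
Invest the GBP and cover forward: 400,000 × 1.01190593449 × 1764.49 = KRW 714,199,160.94.
Convert at spot and invest in KRW: 400,000 × 1746.47 × 1.00352400297 = KRW 701,049,826.19.
The quoted forward overvalues GBP, so borrow KRW, buy GBP at spot, deposit the GBP at 7.20%, and sell the proceeds forward at 1,764.49.
The gap between the two covered legs is KRW 13,149,335.

KRW 13,149,335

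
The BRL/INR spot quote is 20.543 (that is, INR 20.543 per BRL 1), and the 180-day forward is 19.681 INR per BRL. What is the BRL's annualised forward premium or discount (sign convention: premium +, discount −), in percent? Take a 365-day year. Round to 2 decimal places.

-8.51%

T = 180/365 years.
BRL trades forward at -4.19608% vs spot over the period.
×(1/T) gives -8.51% p.a.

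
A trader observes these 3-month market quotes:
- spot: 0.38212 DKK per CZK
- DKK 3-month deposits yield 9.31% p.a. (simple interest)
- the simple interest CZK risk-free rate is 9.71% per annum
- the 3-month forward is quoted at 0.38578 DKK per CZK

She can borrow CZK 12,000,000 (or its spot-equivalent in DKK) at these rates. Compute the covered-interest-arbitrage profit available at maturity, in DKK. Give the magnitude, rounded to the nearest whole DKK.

DKK 49,572

T = 3/12 years.
Invest the CZK and cover forward: 12,000,000 × 1.024275 × 0.38578 = DKK 4,741,737.71.
Convert at spot and invest in DKK: 12,000,000 × 0.38212 × 1.023275 = DKK 4,692,166.12.
The quoted forward overvalues CZK, so borrow DKK, buy CZK at spot, deposit the CZK at 9.71%, and sell the proceeds forward at 0.38578.
Arbitrage profit = |4,741,737.71 − 4,692,166.12| = DKK 49,572.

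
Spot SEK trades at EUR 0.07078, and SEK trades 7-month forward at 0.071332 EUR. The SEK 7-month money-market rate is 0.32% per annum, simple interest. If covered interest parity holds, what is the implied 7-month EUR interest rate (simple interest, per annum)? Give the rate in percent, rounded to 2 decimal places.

T = 7/12 years.
By CIP, F/S equals the EUR-to-SEK growth ratio: 0.071332/0.07078 = 1.0077988.
The SEK side grows by 1 + 0.0032×7/12 = 1.0018667.
That pins the EUR growth at 1.0096801.
(1.0096801 − 1)/T = 0.016594, i.e. 1.66%.

1.66%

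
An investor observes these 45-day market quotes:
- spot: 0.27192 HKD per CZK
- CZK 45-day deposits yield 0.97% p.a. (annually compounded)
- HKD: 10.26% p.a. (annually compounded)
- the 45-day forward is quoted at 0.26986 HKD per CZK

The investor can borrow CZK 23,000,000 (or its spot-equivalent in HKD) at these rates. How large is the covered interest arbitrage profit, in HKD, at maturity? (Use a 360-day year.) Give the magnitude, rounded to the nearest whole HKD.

HKD 116,710

T = 45/360 years.
Invest the CZK and cover forward: 23,000,000 × 1.001207385 × 0.26986 = HKD 6,214,273.97.
Convert at spot and invest in HKD: 23,000,000 × 0.27192 × 1.012283711 = HKD 6,330,984.29.
The quoted forward undervalues CZK, so borrow CZK, convert to HKD at spot, deposit the HKD at 10.26%, and buy CZK forward at 0.26986 to cover the loan.
The gap between the two covered legs is HKD 116,710.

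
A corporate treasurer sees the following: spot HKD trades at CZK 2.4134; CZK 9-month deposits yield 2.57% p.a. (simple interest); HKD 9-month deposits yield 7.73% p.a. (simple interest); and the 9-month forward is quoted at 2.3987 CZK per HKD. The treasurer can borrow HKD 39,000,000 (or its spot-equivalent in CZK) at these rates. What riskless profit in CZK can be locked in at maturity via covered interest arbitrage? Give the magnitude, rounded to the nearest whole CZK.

CZK 3,036,008

T = 9/12 years.
Invest the HKD and cover forward: 39,000,000 × 1.057975 × 2.3987 = CZK 98,972,820.67.
Convert at spot and invest in CZK: 39,000,000 × 2.4134 × 1.019275 = CZK 95,936,813.12.
The quoted forward overvalues HKD, so borrow CZK, buy HKD at spot, deposit the HKD at 7.73%, and sell the proceeds forward at 2.3987.
Arbitrage profit = |98,972,820.67 − 95,936,813.12| = CZK 3,036,008.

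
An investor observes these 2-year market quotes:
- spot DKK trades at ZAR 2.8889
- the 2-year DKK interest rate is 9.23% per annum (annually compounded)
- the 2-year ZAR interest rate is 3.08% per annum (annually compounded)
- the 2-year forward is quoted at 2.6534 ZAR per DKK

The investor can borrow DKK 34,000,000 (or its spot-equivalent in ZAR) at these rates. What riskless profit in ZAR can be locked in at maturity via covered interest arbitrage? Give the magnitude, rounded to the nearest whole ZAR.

T = 2 years.
Invest the DKK and cover forward: 34,000,000 × 1.19311929 × 2.6534 = ZAR 107,637,972.62.
Convert at spot and invest in ZAR: 34,000,000 × 2.8889 × 1.06254864 = ZAR 104,366,290.05.
The quoted forward overvalues DKK, so borrow ZAR, buy DKK at spot, deposit the DKK at 9.23%, and sell the proceeds forward at 2.6534.
The gap between the two covered legs is ZAR 3,271,683.

ZAR 3,271,683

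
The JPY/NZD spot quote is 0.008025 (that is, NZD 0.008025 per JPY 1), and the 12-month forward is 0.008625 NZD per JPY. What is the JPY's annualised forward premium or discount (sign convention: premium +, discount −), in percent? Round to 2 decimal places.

+7.48%

T = 1 year.
JPY trades forward at +7.47664% vs spot over the period.
Per annum: 0.0747664 / 1 = 0.074766 = 7.48%.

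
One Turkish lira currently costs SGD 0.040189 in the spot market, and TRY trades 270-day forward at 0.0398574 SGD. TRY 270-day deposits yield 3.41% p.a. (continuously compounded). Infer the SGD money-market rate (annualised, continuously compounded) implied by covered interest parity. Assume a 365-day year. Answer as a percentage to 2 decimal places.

2.29%

T = 270/365 years.
F/S = 0.0398574/0.040189 = 0.9917490 = (growth of SGD) / (growth of TRY).
TRY growth factor: e^(0.0341×270/365) = 1.0255455.
So the SGD growth factor = 1.0170837.
Take logs: ln 1.0170837 / (270/365) = 0.022900, so 2.29%.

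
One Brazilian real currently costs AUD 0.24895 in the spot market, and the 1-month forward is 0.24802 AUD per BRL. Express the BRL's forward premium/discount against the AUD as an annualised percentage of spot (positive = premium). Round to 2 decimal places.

T = 1/12 years.
BRL trades forward at -0.37357% vs spot over the period.
×(1/T) gives -4.48% p.a.

-4.48%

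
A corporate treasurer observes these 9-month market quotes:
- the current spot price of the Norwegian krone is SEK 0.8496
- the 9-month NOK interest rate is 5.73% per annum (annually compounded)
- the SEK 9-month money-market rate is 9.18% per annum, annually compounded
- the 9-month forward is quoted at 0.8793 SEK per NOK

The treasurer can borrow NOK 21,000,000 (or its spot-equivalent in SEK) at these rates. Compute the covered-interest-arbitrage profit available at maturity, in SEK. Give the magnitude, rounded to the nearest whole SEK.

SEK 196,883

T = 9/12 years.
Invest the NOK and cover forward: 21,000,000 × 1.0426743121 × 0.8793 = SEK 19,253,293.98.
Convert at spot and invest in SEK: 21,000,000 × 0.8496 × 1.0680886928 = SEK 19,056,411.22.
The quoted forward overvalues NOK, so borrow SEK, buy NOK at spot, deposit the NOK at 5.73%, and sell the proceeds forward at 0.8793.
Arbitrage profit = |19,253,293.98 − 19,056,411.22| = SEK 196,883.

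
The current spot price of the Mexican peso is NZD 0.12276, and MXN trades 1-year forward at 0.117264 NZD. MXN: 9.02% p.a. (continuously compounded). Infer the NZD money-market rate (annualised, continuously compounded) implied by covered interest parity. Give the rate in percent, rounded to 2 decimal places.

T = 1 year.
F/S = 0.117264/0.12276 = 0.9552297 = (growth of NZD) / (growth of MXN).
The MXN side grows by e^(0.0902×1) = 1.0943931.
That pins the NZD growth at 1.0453968.
Take logs: ln 1.0453968 / 1 = 0.044397, so 4.44%.

4.44%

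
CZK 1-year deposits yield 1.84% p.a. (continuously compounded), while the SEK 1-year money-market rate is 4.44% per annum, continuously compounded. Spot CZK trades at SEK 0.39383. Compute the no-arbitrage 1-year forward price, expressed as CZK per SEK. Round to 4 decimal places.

2.4740

T = 1 year.
SEK growth factor: e^(0.0444×1) = 1.0454004.
Growth of 1 CZK over T: e^(0.0184×1) = 1.0185703.
CIP: F = S · (grow SEK)/(grow CZK) = 0.39383 × 1.0454004/1.0185703 = 0.4042039 SEK per CZK.
Invert for CZK per SEK: 1 / 0.4042039 = 2.4740.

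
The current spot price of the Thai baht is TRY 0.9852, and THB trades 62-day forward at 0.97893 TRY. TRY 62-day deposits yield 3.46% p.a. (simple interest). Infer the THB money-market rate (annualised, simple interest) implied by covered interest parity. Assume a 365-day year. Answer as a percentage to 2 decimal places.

T = 62/365 years.
By CIP, F/S equals the TRY-to-THB growth ratio: 0.97893/0.9852 = 0.9936358.
TRY growth factor: 1 + 0.0346×62/365 = 1.0058773.
That pins the THB growth at 1.0123199.
r = (1.0123199 − 1)/(62/365) = 0.072528 → 7.25%.

7.25%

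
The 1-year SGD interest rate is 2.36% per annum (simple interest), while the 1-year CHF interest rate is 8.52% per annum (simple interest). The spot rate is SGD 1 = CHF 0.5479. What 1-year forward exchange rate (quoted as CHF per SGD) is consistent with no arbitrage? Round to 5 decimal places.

T = 1 year.
CHF accumulates by 1 + 0.0852×1 = 1.085200.
SGD accumulates by 1 + 0.0236×1 = 1.023600.
So F = 0.5479 × 1.085200 / 1.023600 = 0.5808725 (CHF/SGD).

0.58087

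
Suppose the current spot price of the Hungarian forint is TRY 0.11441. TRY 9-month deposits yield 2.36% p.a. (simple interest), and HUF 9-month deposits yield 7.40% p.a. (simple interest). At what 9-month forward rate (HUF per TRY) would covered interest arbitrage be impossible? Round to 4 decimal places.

9.0651

T = 9/12 years.
TRY growth factor: 1 + 0.0236×9/12 = 1.017700.
HUF accumulates by 1 + 0.0740×9/12 = 1.055500.
So F = 0.11441 × 1.017700 / 1.055500 = 0.1103127 (TRY/HUF).
Quoted the other way: 1/0.1103127 = 9.0651 HUF per TRY.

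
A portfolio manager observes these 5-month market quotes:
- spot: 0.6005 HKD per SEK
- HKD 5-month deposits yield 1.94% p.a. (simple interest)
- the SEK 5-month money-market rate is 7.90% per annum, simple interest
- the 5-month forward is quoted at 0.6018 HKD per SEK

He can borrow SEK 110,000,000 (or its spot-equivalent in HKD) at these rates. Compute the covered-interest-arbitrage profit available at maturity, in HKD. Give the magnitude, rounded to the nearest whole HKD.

T = 5/12 years.
Invest the SEK and cover forward: 110,000,000 × 1.0329166667 × 0.6018 = HKD 68,377,017.50.
Convert at spot and invest in HKD: 110,000,000 × 0.6005 × 1.0080833333 = HKD 66,588,944.58.
The quoted forward overvalues SEK, so borrow HKD, buy SEK at spot, deposit the SEK at 7.90%, and sell the proceeds forward at 0.6018.
The gap between the two covered legs is HKD 1,788,073.

HKD 1,788,073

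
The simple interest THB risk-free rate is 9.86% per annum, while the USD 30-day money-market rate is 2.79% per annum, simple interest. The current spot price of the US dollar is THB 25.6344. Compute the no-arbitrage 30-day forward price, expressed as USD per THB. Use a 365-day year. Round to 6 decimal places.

T = 30/365 years.
THB accumulates by 1 + 0.0986×30/365 = 1.0081041.
USD growth factor: 1 + 0.0279×30/365 = 1.0022932.
CIP: F = S · (grow THB)/(grow USD) = 25.6344 × 1.0081041/1.0022932 = 25.78302 THB per USD.
Invert for USD per THB: 1 / 25.78302 = 0.038785.

0.038785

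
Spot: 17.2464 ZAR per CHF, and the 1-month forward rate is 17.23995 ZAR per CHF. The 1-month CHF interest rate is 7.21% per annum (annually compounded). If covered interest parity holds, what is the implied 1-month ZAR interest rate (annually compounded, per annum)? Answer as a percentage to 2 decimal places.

T = 1/12 years.
CIP gives F = S · g_ZAR/g_CHF, so g_ZAR/g_CHF = 17.23995/17.2464 = 0.9996260.
The CHF side grows by (1 + 0.0721)^(1/12) = 1.0058185.
That pins the ZAR growth at 1.0054423.
r = 1.0054423^(12/1) − 1 = 0.067298 → 6.73%.

6.73%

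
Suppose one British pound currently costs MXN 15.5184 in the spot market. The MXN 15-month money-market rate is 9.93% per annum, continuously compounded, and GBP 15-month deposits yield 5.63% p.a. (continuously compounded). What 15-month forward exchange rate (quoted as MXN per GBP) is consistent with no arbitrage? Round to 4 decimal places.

16.3753

T = 15/12 years.
MXN accumulates by e^(0.0993×15/12) = 1.13215738.
GBP growth factor: e^(0.0563×15/12) = 1.07291045.
Forward (MXN per GBP) = 15.5184 × 1.13215738 / 1.07291045 = 16.375338.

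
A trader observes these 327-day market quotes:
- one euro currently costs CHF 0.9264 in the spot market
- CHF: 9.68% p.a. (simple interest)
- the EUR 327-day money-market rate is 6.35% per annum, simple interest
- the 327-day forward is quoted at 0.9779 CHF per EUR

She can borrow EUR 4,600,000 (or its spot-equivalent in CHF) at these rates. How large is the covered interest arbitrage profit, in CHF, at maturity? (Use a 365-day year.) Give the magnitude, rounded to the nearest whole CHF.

T = 327/365 years.
Keep in EUR, deliver into the forward: 4,600,000·1.056889041·0.9779 = CHF 4,754,246.25.
Swap to CHF now, deposit: 4,600,000·0.9264·1.086722192 = CHF 4,631,001.42.
The quoted forward overvalues EUR, so borrow CHF, buy EUR at spot, deposit the EUR at 6.35%, and sell the proceeds forward at 0.9779.
The gap between the two covered legs is CHF 123,245.

CHF 123,245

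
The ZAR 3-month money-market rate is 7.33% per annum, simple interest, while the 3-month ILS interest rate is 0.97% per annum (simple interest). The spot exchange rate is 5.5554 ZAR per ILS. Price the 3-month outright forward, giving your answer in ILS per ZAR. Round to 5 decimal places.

0.17719

T = 3/12 years.
ZAR growth factor: 1 + 0.0733×3/12 = 1.018325.
ILS accumulates by 1 + 0.0097×3/12 = 1.002425.
Forward (ZAR per ILS) = 5.5554 × 1.018325 / 1.002425 = 5.643517.
Quoted the other way: 1/5.643517 = 0.17719 ILS per ZAR.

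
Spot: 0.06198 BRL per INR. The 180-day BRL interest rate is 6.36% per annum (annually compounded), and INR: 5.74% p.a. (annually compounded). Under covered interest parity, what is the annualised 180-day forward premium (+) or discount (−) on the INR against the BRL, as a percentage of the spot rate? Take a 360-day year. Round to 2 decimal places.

T = 180/360 years.
No-arbitrage forward: 0.06198 × 1.0313098 / 1.0282996 = 0.06216144 BRL/INR.
(F − S)/S ÷ T = (0.06216144 − 0.06198)/0.06198/(180/360) = 0.005855 → 0.59%.

+0.59%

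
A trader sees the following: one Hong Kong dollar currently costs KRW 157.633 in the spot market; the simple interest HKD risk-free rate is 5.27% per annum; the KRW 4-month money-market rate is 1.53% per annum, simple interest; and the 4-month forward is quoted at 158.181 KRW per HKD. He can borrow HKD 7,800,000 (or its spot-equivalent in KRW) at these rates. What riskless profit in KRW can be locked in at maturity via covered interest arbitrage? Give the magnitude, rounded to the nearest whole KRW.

T = 4/12 years.
Invest the HKD and cover forward: 7,800,000 × 1.017566666667 × 158.181 = KRW 1,255,485,760.62.
Convert at spot and invest in KRW: 7,800,000 × 157.633 × 1.005100 = KRW 1,235,808,040.74.
The quoted forward overvalues HKD, so borrow KRW, buy HKD at spot, deposit the HKD at 5.27%, and sell the proceeds forward at 158.181.
Arbitrage profit = |1,255,485,760.62 − 1,235,808,040.74| = KRW 19,677,720.

KRW 19,677,720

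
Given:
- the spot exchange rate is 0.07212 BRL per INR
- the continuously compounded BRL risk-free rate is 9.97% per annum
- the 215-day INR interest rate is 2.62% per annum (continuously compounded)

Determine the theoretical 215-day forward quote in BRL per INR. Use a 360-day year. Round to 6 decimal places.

0.075356

T = 215/360 years.
BRL growth factor: e^(0.0997×215/360) = 1.0613515.
INR accumulates by e^(0.0262×215/360) = 1.0157703.
So F = 0.07212 × 1.0613515 / 1.0157703 = 0.07535628 (BRL/INR).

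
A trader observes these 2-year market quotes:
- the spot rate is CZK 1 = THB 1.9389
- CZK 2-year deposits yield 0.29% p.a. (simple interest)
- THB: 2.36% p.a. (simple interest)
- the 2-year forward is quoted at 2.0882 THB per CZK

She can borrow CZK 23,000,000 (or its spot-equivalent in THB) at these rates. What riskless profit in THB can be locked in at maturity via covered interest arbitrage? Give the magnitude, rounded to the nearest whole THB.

THB 1,607,596

T = 2 years.
Route A — deposit CZK, sell forward: 23,000,000 × 1.005800 × 2.0882 = THB 48,307,165.88.
Route B — convert at spot, deposit THB: 23,000,000 × 1.9389 × 1.047200 = THB 46,699,569.84.
The quoted forward overvalues CZK, so borrow THB, buy CZK at spot, deposit the CZK at 0.29%, and sell the proceeds forward at 2.0882.
Arbitrage profit = |48,307,165.88 − 46,699,569.84| = THB 1,607,596.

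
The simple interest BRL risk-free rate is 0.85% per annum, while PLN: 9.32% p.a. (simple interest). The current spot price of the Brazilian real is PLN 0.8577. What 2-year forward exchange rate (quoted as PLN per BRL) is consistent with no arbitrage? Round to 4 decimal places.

1.0006

T = 2 years.
Growth of 1 PLN over T: 1 + 0.0932×2 = 1.186400.
BRL growth factor: 1 + 0.0085×2 = 1.017000.
So F = 0.8577 × 1.186400 / 1.017000 = 1.000566 (PLN/BRL).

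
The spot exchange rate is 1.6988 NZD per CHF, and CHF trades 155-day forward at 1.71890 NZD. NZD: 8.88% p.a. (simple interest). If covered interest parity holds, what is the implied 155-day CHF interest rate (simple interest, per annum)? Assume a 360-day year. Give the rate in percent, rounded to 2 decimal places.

T = 155/360 years.
CIP gives F = S · g_NZD/g_CHF, so g_NZD/g_CHF = 1.7189/1.6988 = 1.0118319.
NZD growth factor: 1 + 0.0888×155/360 = 1.0382333.
Hence g_CHF = 1.0260927.
r = (1.0260927 − 1)/(155/360) = 0.060602 → 6.06%.

6.06%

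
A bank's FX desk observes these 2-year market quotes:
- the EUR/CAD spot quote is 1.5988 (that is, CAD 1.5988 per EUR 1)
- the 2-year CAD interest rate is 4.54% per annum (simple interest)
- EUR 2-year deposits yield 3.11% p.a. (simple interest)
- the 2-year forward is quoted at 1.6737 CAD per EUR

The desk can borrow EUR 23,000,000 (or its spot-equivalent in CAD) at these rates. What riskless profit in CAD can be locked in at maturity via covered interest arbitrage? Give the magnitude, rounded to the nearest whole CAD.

T = 2 years.
Route A — deposit EUR, sell forward: 23,000,000 × 1.062200 × 1.6737 = CAD 40,889,495.22.
Route B — convert at spot, deposit CAD: 23,000,000 × 1.5988 × 1.090800 = CAD 40,111,333.92.
The quoted forward overvalues EUR, so borrow CAD, buy EUR at spot, deposit the EUR at 3.11%, and sell the proceeds forward at 1.6737.
Profit = 40,889,495.22 − 40,111,333.92 = CAD 778,161.

CAD 778,161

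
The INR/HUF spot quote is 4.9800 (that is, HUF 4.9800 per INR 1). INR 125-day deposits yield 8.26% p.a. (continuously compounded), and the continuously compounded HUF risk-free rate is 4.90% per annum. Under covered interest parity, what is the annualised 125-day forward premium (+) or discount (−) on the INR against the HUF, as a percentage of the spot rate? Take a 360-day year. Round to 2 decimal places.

-3.34%

T = 125/360 years.
F = S · g_HUF/g_INR = 4.98 × 1.0171594/1.0290958 = 4.9222374.
Annualised premium = (F − S)/S × (1/T) = (4.9222374 − 4.98)/4.98 ÷ (125/360) = -3.34%.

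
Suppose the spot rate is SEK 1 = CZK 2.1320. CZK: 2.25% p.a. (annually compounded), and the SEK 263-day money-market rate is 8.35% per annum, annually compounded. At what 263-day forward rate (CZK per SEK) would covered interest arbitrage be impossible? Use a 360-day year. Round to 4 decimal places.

T = 263/360 years.
CZK growth factor: (1 + 0.0225)^(263/360) = 1.0163881.
Growth of 1 SEK over T: (1 + 0.0835)^(263/360) = 1.0603383.
So F = 2.132 × 1.0163881 / 1.0603383 = 2.043630 (CZK/SEK).

2.0436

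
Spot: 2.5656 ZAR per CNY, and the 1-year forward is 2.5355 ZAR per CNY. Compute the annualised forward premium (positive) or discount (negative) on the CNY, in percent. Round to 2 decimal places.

T = 1 year.
(F − S)/S = (2.5355 − 2.5656)/2.5656 = -0.0117321.
Annualise by dividing by T: -0.0117321 / 1 = -0.011732 → -1.17%.

-1.17%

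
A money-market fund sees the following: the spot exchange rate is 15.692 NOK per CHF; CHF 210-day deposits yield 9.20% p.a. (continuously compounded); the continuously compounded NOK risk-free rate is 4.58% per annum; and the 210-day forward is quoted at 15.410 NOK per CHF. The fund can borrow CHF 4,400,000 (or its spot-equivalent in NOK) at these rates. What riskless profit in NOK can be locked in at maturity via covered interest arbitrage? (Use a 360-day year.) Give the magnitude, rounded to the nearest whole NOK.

NOK 627,917

T = 210/360 years.
Route A — deposit CHF, sell forward: 4,400,000 × 1.0551328326 × 15.410 = NOK 71,542,226.58.
Route B — convert at spot, deposit NOK: 4,400,000 × 15.692 × 1.0270767565 = NOK 70,914,309.24.
The quoted forward overvalues CHF, so borrow NOK, buy CHF at spot, deposit the CHF at 9.20%, and sell the proceeds forward at 15.410.
Arbitrage profit = |71,542,226.58 − 70,914,309.24| = NOK 627,917.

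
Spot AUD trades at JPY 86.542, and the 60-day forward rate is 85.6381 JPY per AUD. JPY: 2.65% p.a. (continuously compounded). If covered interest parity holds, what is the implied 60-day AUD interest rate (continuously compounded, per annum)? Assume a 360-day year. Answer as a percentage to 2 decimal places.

T = 60/360 years.
By CIP, F/S equals the JPY-to-AUD growth ratio: 85.6381/86.542 = 0.9895554.
The JPY side grows by e^(0.0265×60/360) = 1.0044264.
So the AUD growth factor = 1.015028.
r = ln(1.015028)/(60/360) = 0.089497 → 8.95%.

8.95%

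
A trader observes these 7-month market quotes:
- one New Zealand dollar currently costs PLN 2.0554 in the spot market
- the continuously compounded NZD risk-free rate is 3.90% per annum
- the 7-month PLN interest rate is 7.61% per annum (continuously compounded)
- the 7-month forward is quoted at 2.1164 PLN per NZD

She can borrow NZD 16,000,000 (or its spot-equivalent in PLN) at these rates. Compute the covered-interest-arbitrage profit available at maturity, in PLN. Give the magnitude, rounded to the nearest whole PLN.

PLN 262,429

T = 7/12 years.
Keep in NZD, deliver into the forward: 16,000,000·1.0230107549·2.1164 = PLN 34,641,599.39.
Swap to PLN now, deposit: 16,000,000·2.0554·1.0453917198 = PLN 34,379,170.25.
The quoted forward overvalues NZD, so borrow PLN, buy NZD at spot, deposit the NZD at 3.90%, and sell the proceeds forward at 2.1164.
Arbitrage profit = |34,641,599.39 − 34,379,170.25| = PLN 262,429.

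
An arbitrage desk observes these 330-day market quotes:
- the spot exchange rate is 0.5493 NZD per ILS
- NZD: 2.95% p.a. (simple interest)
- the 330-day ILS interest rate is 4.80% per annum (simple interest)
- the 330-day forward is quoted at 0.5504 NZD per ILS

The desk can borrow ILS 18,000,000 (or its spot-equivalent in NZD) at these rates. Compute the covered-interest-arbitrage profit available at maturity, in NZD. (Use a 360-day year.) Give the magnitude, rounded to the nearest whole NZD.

NZD 188,345

T = 330/360 years.
Invest the ILS and cover forward: 18,000,000 × 1.044000 × 0.5504 = NZD 10,343,116.80.
Convert at spot and invest in NZD: 18,000,000 × 0.5493 × 1.027041667 = NZD 10,154,771.78.
The quoted forward overvalues ILS, so borrow NZD, buy ILS at spot, deposit the ILS at 4.80%, and sell the proceeds forward at 0.5504.
Profit = 10,343,116.80 − 10,154,771.78 = NZD 188,345.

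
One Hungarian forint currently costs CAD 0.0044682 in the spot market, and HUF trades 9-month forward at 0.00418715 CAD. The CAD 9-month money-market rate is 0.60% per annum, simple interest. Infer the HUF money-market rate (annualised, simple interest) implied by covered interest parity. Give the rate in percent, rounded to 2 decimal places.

T = 9/12 years.
By CIP, F/S equals the CAD-to-HUF growth ratio: 0.00418715/0.0044682 = 0.9371000.
The CAD side grows by 1 + 0.0060×9/12 = 1.004500.
So the HUF growth factor = 1.071924.
r = (1.071924 − 1)/(9/12) = 0.095899 → 9.59%.

9.59%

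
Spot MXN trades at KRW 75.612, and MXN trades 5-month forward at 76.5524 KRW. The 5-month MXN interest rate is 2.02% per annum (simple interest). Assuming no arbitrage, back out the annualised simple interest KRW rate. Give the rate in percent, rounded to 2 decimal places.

T = 5/12 years.
By CIP, F/S equals the KRW-to-MXN growth ratio: 76.5524/75.612 = 1.0124372.
The MXN side grows by 1 + 0.0202×5/12 = 1.0084167.
That pins the KRW growth at 1.0209586.
r = (1.0209586 − 1)/(5/12) = 0.050301 → 5.03%.

5.03%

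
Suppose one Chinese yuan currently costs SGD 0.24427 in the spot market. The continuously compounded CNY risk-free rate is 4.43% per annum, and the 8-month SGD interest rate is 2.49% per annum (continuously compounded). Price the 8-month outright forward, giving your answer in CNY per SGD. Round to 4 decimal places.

T = 8/12 years.
Growth of 1 SGD over T: e^(0.0249×8/12) = 1.0167385.
Growth of 1 CNY over T: e^(0.0443×8/12) = 1.0299738.
Forward (SGD per CNY) = 0.24427 × 1.0167385 / 1.0299738 = 0.2411311.
Invert for CNY per SGD: 1 / 0.2411311 = 4.1471.

4.1471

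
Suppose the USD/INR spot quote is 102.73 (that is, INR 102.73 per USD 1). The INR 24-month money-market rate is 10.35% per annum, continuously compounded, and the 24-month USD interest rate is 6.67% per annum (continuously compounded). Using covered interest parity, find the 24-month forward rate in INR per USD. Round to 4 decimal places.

T = 2 years.
Growth of 1 INR over T: e^(0.1035×2) = 1.229982572.
USD growth factor: e^(0.0667×2) = 1.14270699.
CIP: F = S · (grow INR)/(grow USD) = 102.73 × 1.229982572/1.14270699 = 110.576124 INR per USD.

110.5761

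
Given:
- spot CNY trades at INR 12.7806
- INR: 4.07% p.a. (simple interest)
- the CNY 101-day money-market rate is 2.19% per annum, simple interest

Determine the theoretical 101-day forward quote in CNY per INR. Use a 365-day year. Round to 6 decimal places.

0.077841

T = 101/365 years.
INR growth factor: 1 + 0.0407×101/365 = 1.0112622.
Growth of 1 CNY over T: 1 + 0.0219×101/365 = 1.006060.
So F = 12.7806 × 1.0112622 / 1.006060 = 12.84669 (INR/CNY).
Quoted the other way: 1/12.84669 = 0.077841 CNY per INR.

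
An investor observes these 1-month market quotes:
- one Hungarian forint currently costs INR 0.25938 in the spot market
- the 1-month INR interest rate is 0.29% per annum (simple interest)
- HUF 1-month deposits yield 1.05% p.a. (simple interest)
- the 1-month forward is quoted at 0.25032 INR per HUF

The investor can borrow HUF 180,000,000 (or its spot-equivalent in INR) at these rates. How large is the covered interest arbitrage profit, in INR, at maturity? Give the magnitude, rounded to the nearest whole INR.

INR 1,602,658

T = 1/12 years.
Route A — deposit HUF, sell forward: 180,000,000 × 1.000875 × 0.25032 = INR 45,097,025.40.
Route B — convert at spot, deposit INR: 180,000,000 × 0.25938 × 1.0002416667 = INR 46,699,683.03.
The quoted forward undervalues HUF, so borrow HUF, convert to INR at spot, deposit the INR at 0.29%, and buy HUF forward at 0.25032 to cover the loan.
Arbitrage profit = |45,097,025.40 − 46,699,683.03| = INR 1,602,658.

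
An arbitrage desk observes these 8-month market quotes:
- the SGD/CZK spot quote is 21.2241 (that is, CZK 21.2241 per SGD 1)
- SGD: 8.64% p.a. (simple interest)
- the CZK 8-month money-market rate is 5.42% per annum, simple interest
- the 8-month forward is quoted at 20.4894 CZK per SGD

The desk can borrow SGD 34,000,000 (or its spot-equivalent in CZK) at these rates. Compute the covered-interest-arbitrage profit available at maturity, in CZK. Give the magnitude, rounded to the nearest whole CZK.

T = 8/12 years.
Route A — deposit SGD, sell forward: 34,000,000 × 1.057600 × 20.4894 = CZK 736,766,040.96.
Route B — convert at spot, deposit CZK: 34,000,000 × 21.2241 × 1.03613333333 = CZK 747,693,914.32.
The quoted forward undervalues SGD, so borrow SGD, convert to CZK at spot, deposit the CZK at 5.42%, and buy SGD forward at 20.4894 to cover the loan.
The gap between the two covered legs is CZK 10,927,873.

CZK 10,927,873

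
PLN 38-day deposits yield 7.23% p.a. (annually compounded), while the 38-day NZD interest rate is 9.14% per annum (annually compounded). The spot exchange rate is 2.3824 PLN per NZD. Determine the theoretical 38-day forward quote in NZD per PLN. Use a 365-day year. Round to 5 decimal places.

0.42052

T = 38/365 years.
Growth of 1 PLN over T: (1 + 0.0723)^(38/365) = 1.0072939.
Growth of 1 NZD over T: (1 + 0.0914)^(38/365) = 1.0091471.
Forward (PLN per NZD) = 2.3824 × 1.0072939 / 1.0091471 = 2.378025.
Invert for NZD per PLN: 1 / 2.378025 = 0.42052.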